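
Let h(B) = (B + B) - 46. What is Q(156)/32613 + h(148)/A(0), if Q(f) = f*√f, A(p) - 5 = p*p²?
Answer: 50 + 104*√39/10871 ≈ 50.060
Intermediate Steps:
h(B) = -46 + 2*B (h(B) = 2*B - 46 = -46 + 2*B)
A(p) = 5 + p³ (A(p) = 5 + p*p² = 5 + p³)
Q(f) = f^(3/2)
Q(156)/32613 + h(148)/A(0) = 156^(3/2)/32613 + (-46 + 2*148)/(5 + 0³) = (312*√39)*(1/32613) + (-46 + 296)/(5 + 0) = 104*√39/10871 + 250/5 = 104*√39/10871 + 250*(⅕) = 104*√39/10871 + 50 = 50 + 104*√39/10871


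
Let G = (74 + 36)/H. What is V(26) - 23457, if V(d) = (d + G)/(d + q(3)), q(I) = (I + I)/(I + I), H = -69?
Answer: -43698707/1863 ≈ -23456.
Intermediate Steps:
q(I) = 1 (q(I) = (2*I)/((2*I)) = (2*I)*(1/(2*I)) = 1)
G = -110/69 (G = (74 + 36)/(-69) = 110*(-1/69) = -110/69 ≈ -1.5942)
V(d) = (-110/69 + d)/(1 + d) (V(d) = (d - 110/69)/(d + 1) = (-110/69 + d)/(1 + d))
V(26) - 23457 = (-110/69 + 26)/(1 + 26) - 23457 = (1684/69)/27 - 23457 = (1/27)*(1684/69) - 23457 = 1684/1863 - 23457 = -43698707/1863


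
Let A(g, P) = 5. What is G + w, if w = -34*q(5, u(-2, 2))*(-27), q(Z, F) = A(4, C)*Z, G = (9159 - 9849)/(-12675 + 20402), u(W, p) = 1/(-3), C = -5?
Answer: 177333960/7727 ≈ 22950.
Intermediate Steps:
u(W, p) = -⅓ (u(W, p) = 1*(-⅓) = -⅓)
G = -690/7727 ≈ -0.089297
q(Z, F) = 5*Z
w = 22950 (w = -170*5*(-27) = -34*25*(-27) = -850*(-27) = 22950)
G + w = -690/7727 + 22950 = 177333960/7727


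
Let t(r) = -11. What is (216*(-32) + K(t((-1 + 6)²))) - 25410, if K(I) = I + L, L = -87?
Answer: -32420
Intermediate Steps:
K(I) = -87 + I (K(I) = I - 87 = -87 + I)
(216*(-32) + K(t((-1 + 6)²))) - 25410 = (216*(-32) + (-87 - 11)) - 25410 = (-6912 - 98) - 25410 = -7010 - 25410 = -32420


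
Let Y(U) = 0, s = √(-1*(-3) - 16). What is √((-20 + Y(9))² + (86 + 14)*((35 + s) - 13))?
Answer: 10*√(26 + I*√13) ≈ 51.112 + 3.5271*I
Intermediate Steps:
s = I*√13 (s = √(3 - 16) = √(-13) = I*√13 ≈ 3.6056*I)
√((-20 + Y(9))² + (86 + 14)*((35 + s) - 13)) = √((-20 + 0)² + (86 + 14)*((35 + I*√13) - 13)) = √((-20)² + 100*(22 + I*√13)) = √(400 + (2200 + 100*I*√13)) = √(2600 + 100*I*√13)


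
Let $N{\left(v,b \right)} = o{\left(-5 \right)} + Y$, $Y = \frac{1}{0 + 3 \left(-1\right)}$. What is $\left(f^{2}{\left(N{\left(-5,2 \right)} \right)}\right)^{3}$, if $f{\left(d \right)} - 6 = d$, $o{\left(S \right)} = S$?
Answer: $\frac{64}{729} \approx 0.087791$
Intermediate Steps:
$Y = - \frac{1}{3}$ ($Y = \frac{1}{0 - 3} = \frac{1}{-3} = - \frac{1}{3} \approx -0.33333$)
$N{\left(v,b \right)} = - \frac{16}{3}$ ($N{\left(v,b \right)} = -5 - \frac{1}{3} = - \frac{16}{3}$)
$f{\left(d \right)} = 6 + d$
$\left(f^{2}{\left(N{\left(-5,2 \right)} \right)}\right)^{3} = \left(\left(6 - \frac{16}{3}\right)^{2}\right)^{3} = \left(\left(\frac{2}{3}\right)^{2}\right)^{3} = \left(\frac{4}{9}\right)^{3} = \frac{64}{729}$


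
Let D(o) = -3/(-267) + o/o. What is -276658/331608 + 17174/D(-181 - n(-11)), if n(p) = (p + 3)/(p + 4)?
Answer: 42236107189/2487060 ≈ 16982.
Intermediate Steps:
n(p) = (3 + p)/(4 + p)
D(o) = 90/89 (D(o) = -3*(-1/267) + 1 = 1/89 + 1 = 90/89)
-276658/331608 + 17174/D(-181 - n(-11)) = -276658/331608 + 17174/(90/89) = -276658*1/331608 + 17174*(89/90) = -138329/165804 + 764243/45 = 42236107189/2487060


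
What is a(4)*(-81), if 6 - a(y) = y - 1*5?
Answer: -567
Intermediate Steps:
a(y) = 11 - y (a(y) = 6 - (y - 1*5) = 6 - (y - 5) = 6 - (-5 + y) = 6 + (5 - y) = 11 - y)
a(4)*(-81) = (11 - 1*4)*(-81) = (11 - 4)*(-81) = 7*(-81) = -567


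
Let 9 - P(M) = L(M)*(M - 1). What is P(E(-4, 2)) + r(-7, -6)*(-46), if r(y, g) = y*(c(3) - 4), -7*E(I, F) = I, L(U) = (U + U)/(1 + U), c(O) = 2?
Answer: -48871/77 ≈ -634.69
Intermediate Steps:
L(U) = 2*U/(1 + U) (L(U) = (2*U)/(1 + U) = 2*U/(1 + U))
E(I, F) = -I/7
r(y, g) = -2*y (r(y, g) = y*(2 - 4) = y*(-2) = -2*y)
P(M) = 9 - 2*M*(-1 + M)/(1 + M) (P(M) = 9 - 2*M/(1 + M)*(M - 1) = 9 - 2*M/(1 + M)*(-1 + M) = 9 - 2*M*(-1 + M)/(1 + M))
P(E(-4, 2)) + r(-7, -6)*(-46) = (9 - 2*(-1/7*(-4))**2 + 11*(-1/7*(-4)))/(1 - 1/7*(-4)) - 2*(-7)*(-46) = (9 - 2*(4/7)**2 + 11*(4/7))/(1 + 4/7) + 14*(-46) = (9 - 2*16/49 + 44/7)/(11/7) - 644 = 7*(9 - 32/49 + 44/7)/11 - 644 = (7/11)*(717/49) - 644 = 717/77 - 644 = -48871/77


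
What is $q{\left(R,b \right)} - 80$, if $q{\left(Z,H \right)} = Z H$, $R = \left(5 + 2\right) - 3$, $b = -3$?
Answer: $-92$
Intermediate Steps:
$R = 4$ ($R = 7 - 3 = 4$)
$q{\left(Z,H \right)} = H Z$
$q{\left(R,b \right)} - 80 = \left(-3\right) 4 - 80 = -12 - 80 = -92$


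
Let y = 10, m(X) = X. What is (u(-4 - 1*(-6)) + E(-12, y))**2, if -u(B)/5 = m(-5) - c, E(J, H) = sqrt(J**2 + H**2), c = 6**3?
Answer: 1221269 + 4420*sqrt(61) ≈ 1.2558e+6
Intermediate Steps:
c = 216
E(J, H) = sqrt(H**2 + J**2)
u(B) = 1105 (u(B) = -5*(-5 - 1*216) = -5*(-5 - 216) = -5*(-221) = 1105)
(u(-4 - 1*(-6)) + E(-12, y))**2 = (1105 + sqrt(10**2 + (-12)**2))**2 = (1105 + sqrt(100 + 144))**2 = (1105 + sqrt(244))**2 = (1105 + 2*sqrt(61))**2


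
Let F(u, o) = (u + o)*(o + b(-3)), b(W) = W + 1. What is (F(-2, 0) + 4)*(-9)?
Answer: -72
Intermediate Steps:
b(W) = 1 + W
F(u, o) = (-2 + o)*(o + u) (F(u, o) = (u + o)*(o + (1 - 3)) = (o + u)*(o - 2) = (o + u)*(-2 + o) = (-2 + o)*(o + u))
(F(-2, 0) + 4)*(-9) = ((0² - 2*0 - 2*(-2) + 0*(-2)) + 4)*(-9) = ((0 + 0 + 4 + 0) + 4)*(-9) = (4 + 4)*(-9) = 8*(-9) = -72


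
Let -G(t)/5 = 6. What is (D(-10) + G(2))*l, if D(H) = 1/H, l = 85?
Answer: -5117/2 ≈ -2558.5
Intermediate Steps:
G(t) = -30 (G(t) = -5*6 = -30)
(D(-10) + G(2))*l = (1/(-10) - 30)*85 = (-⅒ - 30)*85 = -301/10*85 = -5117/2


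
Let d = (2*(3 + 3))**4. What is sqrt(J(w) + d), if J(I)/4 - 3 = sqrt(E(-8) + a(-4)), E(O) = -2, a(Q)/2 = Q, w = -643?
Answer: 2*sqrt(5187 + I*sqrt(10)) ≈ 144.04 + 0.043908*I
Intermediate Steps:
a(Q) = 2*Q
d = 20736 (d = (2*6)**4 = 12**4 = 20736)
J(I) = 12 + 4*I*sqrt(10) (J(I) = 12 + 4*sqrt(-2 + 2*(-4)) = 12 + 4*sqrt(-2 - 8) = 12 + 4*sqrt(-10) = 12 + 4*(I*sqrt(10)) = 12 + 4*I*sqrt(10))
sqrt(J(w) + d) = sqrt((12 + 4*I*sqrt(10)) + 20736) = sqrt(20748 + 4*I*sqrt(10))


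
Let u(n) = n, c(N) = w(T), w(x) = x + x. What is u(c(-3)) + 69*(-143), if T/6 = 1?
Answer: -9855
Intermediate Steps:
T = 6 (T = 6*1 = 6)
w(x) = 2*x
c(N) = 12 (c(N) = 2*6 = 12)
u(c(-3)) + 69*(-143) = 12 + 69*(-143) = 12 - 9867 = -9855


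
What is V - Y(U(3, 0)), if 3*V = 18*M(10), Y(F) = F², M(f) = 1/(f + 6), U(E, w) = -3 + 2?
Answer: -5/8 ≈ -0.62500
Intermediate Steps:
U(E, w) = -1
M(f) = 1/(6 + f)
V = 3/8 (V = (18/(6 + 10))/3 = (18/16)/3 = (18*(1/16))/3 = (⅓)*(9/8) = 3/8 ≈ 0.37500)
V - Y(U(3, 0)) = 3/8 - 1*(-1)² = 3/8 - 1*1 = 3/8 - 1 = -5/8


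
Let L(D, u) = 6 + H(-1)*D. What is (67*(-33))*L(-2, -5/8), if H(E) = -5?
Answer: -35376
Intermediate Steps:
L(D, u) = 6 - 5*D
(67*(-33))*L(-2, -5/8) = (67*(-33))*(6 - 5*(-2)) = -2211*(6 + 10) = -2211*16 = -35376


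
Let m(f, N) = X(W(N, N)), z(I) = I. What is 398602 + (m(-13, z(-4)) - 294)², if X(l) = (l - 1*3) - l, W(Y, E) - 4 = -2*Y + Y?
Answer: 486811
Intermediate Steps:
W(Y, E) = 4 - Y (W(Y, E) = 4 + (-2*Y + Y) = 4 - Y)
X(l) = -3 (X(l) = (l - 3) - l = (-3 + l) - l = -3)
m(f, N) = -3
398602 + (m(-13, z(-4)) - 294)² = 398602 + (-3 - 294)² = 398602 + (-297)² = 398602 + 88209 = 486811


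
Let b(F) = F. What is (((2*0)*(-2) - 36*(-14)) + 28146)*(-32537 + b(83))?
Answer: -929807100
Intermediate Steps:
(((2*0)*(-2) - 36*(-14)) + 28146)*(-32537 + b(83)) = (((2*0)*(-2) - 36*(-14)) + 28146)*(-32537 + 83) = ((0*(-2) + 504) + 28146)*(-32454) = ((0 + 504) + 28146)*(-32454) = (504 + 28146)*(-32454) = 28650*(-32454) = -929807100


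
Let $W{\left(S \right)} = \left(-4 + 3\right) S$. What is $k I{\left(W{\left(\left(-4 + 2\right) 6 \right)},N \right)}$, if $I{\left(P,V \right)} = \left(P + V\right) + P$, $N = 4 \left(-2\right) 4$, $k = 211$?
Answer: $-1688$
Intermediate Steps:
$W{\left(S \right)} = - S$
$N = -32$ ($N = \left(-8\right) 4 = -32$)
$I{\left(P,V \right)} = V + 2 P$
$k I{\left(W{\left(\left(-4 + 2\right) 6 \right)},N \right)} = 211 \left(-32 + 2 \left(- \left(-4 + 2\right) 6\right)\right) = 211 \left(-32 + 2 \left(- \left(-2\right) 6\right)\right) = 211 \left(-32 + 2 \left(\left(-1\right) \left(-12\right)\right)\right) = 211 \left(-32 + 2 \cdot 12\right) = 211 \left(-32 + 24\right) = 211 \left(-8\right) = -1688$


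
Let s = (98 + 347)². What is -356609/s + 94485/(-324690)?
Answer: -8966517889/4286449150 ≈ -2.0918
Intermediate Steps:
s = 198025 (s = 445² = 198025)
-356609/s + 94485/(-324690) = -356609/198025 + 94485/(-324690) = -356609*1/198025 + 94485*(-1/324690) = -356609/198025 - 6299/21646 = -8966517889/4286449150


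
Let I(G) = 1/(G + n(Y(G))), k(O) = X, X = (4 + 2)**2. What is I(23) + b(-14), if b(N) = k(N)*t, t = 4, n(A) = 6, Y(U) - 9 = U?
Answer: 4177/29 ≈ 144.03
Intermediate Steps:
X = 36 (X = 6**2 = 36)
Y(U) = 9 + U
k(O) = 36
I(G) = 1/(6 + G) (I(G) = 1/(G + 6) = 1/(6 + G))
b(N) = 144 (b(N) = 36*4 = 144)
I(23) + b(-14) = 1/(6 + 23) + 144 = 1/29 + 144 = 4177/29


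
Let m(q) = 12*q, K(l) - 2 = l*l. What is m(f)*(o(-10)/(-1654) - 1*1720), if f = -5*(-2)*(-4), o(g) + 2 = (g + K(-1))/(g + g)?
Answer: 682770804/827 ≈ 8.2560e+5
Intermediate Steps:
K(l) = 2 + l**2 (K(l) = 2 + l*l = 2 + l**2)
o(g) = -2 + (3 + g)/(2*g) (o(g) = -2 + (g + (2 + (-1)**2))/(g + g) = -2 + (g + (2 + 1))/((2*g)) = -2 + (g + 3)*(1/(2*g)) = -2 + (3 + g)*(1/(2*g)) = -2 + (3 + g)/(2*g))
f = -40 (f = 10*(-4) = -40)
m(f)*(o(-10)/(-1654) - 1*1720) = (12*(-40))*(((3/2)*(1 - 1*(-10))/(-10))/(-1654) - 1*1720) = -480*(((3/2)*(-1/10)*(1 + 10))*(-1/1654) - 1720) = -480*(((3/2)*(-1/10)*11)*(-1/1654) - 1720) = -480*(-33/20*(-1/1654) - 1720) = -480*(33/33080 - 1720) = -480*(-56897567/33080) = 682770804/827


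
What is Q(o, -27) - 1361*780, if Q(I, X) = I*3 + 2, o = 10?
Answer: -1061548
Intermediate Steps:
Q(I, X) = 2 + 3*I (Q(I, X) = 3*I + 2 = 2 + 3*I)
Q(o, -27) - 1361*780 = (2 + 3*10) - 1361*780 = (2 + 30) - 1061580 = 32 - 1061580 = -1061548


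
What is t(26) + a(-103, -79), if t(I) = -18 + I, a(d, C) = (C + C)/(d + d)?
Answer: 903/103 ≈ 8.7670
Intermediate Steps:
a(d, C) = C/d (a(d, C) = (2*C)/((2*d)) = (2*C)*(1/(2*d)) = C/d)
t(26) + a(-103, -79) = (-18 + 26) - 79/(-103) = 8 - 79*(-1/103) = 8 + 79/103 = 903/103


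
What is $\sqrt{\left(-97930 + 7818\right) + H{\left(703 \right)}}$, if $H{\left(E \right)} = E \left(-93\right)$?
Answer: $i \sqrt{155491} \approx 394.32 i$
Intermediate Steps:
$H{\left(E \right)} = - 93 E$
$\sqrt{\left(-97930 + 7818\right) + H{\left(703 \right)}} = \sqrt{\left(-97930 + 7818\right) - 65379} = \sqrt{-90112 - 65379} = \sqrt{-155491} = i \sqrt{155491}$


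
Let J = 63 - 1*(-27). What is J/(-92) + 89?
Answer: 4049/46 ≈ 88.022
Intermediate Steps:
J = 90 (J = 63 + 27 = 90)
J/(-92) + 89 = 90/(-92) + 89 = -1/92*90 + 89 = -45/46 + 89 = 4049/46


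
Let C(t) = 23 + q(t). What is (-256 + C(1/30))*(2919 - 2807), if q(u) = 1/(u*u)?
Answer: 74704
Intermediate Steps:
q(u) = u⁻² (q(u) = 1/(u²) = u⁻²)
C(t) = 23 + t⁻²
(-256 + C(1/30))*(2919 - 2807) = (-256 + (23 + (1/30)⁻²))*(2919 - 2807) = (-256 + (23 + (1/30)⁻²))*112 = (-256 + (23 + 900))*112 = (-256 + 923)*112 = 667*112 = 74704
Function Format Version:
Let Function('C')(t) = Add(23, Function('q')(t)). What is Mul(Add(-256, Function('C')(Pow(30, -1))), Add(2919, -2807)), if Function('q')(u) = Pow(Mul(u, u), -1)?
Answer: 74704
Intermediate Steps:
Function('q')(u) = Pow(u, -2) (Function('q')(u) = Pow(Pow(u, 2), -1) = Pow(u, -2))
Function('C')(t) = Add(23, Pow(t, -2))
Mul(Add(-256, Function('C')(Pow(30, -1))), Add(2919, -2807)) = Mul(Add(-256, Add(23, Pow(Pow(30, -1), -2))), Add(2919, -2807)) = Mul(Add(-256, Add(23, Pow(Rational(1, 30), -2))), 112) = Mul(Add(-256, Add(23, 900)), 112) = Mul(Add(-256, 923), 112) = Mul(667, 112) = 74704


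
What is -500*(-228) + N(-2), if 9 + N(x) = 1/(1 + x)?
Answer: 113990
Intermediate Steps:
N(x) = -9 + 1/(1 + x)
-500*(-228) + N(-2) = -500*(-228) + (-8 - 9*(-2))/(1 - 2) = 114000 + (-8 + 18)/(-1) = 114000 - 1*10 = 114000 - 10 = 113990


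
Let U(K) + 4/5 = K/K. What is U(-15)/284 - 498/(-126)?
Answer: 117881/29820 ≈ 3.9531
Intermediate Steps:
U(K) = ⅕ (U(K) = -⅘ + K/K = -⅘ + 1 = ⅕)
U(-15)/284 - 498/(-126) = (⅕)/284 - 498/(-126) = (⅕)*(1/284) - 498*(-1/126) = 1/1420 + 83/21 = 117881/29820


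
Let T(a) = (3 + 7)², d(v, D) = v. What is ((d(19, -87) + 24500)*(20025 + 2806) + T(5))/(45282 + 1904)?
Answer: 559793389/47186 ≈ 11864.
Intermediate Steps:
T(a) = 100 (T(a) = 10² = 100)
((d(19, -87) + 24500)*(20025 + 2806) + T(5))/(45282 + 1904) = ((19 + 24500)*(20025 + 2806) + 100)/(45282 + 1904) = (24519*22831 + 100)/47186 = (559793289 + 100)*(1/47186) = 559793389*(1/47186) = 559793389/47186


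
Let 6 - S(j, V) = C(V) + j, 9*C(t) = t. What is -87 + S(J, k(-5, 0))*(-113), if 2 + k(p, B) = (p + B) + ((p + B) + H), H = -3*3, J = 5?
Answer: -1391/3 ≈ -463.67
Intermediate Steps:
C(t) = t/9
H = -9
k(p, B) = -11 + 2*B + 2*p (k(p, B) = -2 + ((p + B) + ((p + B) - 9)) = -2 + ((B + p) + ((B + p) - 9)) = -2 + ((B + p) + (-9 + B + p)) = -2 + (-9 + 2*B + 2*p) = -11 + 2*B + 2*p)
S(j, V) = 6 - j - V/9 (S(j, V) = 6 - (V/9 + j) = 6 - (j + V/9) = 6 + (-j - V/9) = 6 - j - V/9)
-87 + S(J, k(-5, 0))*(-113) = -87 + (6 - 1*5 - (-11 + 2*0 + 2*(-5))/9)*(-113) = -87 + (6 - 5 - (-11 + 0 - 10)/9)*(-113) = -87 + (6 - 5 - ⅑*(-21))*(-113) = -87 + (6 - 5 + 7/3)*(-113) = -87 + (10/3)*(-113) = -87 - 1130/3 = -1391/3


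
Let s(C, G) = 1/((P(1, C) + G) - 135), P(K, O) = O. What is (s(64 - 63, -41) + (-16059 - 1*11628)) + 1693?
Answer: -4548951/175 ≈ -25994.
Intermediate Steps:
s(C, G) = 1/(-135 + C + G) (s(C, G) = 1/((C + G) - 135) = 1/(-135 + C + G))
(s(64 - 63, -41) + (-16059 - 1*11628)) + 1693 = (1/(-135 + (64 - 63) - 41) + (-16059 - 1*11628)) + 1693 = (1/(-135 + 1 - 41) + (-16059 - 11628)) + 1693 = (1/(-175) - 27687) + 1693 = (-1/175 - 27687) + 1693 = -4845226/175 + 1693 = -4548951/175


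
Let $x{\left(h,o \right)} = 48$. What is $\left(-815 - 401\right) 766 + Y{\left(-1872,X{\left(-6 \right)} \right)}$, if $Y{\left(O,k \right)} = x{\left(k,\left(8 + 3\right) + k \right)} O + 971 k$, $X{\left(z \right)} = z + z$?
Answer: $-1032964$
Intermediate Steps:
$X{\left(z \right)} = 2 z$
$Y{\left(O,k \right)} = 48 O + 971 k$
$\left(-815 - 401\right) 766 + Y{\left(-1872,X{\left(-6 \right)} \right)} = \left(-815 - 401\right) 766 + \left(48 \left(-1872\right) + 971 \cdot 2 \left(-6\right)\right) = \left(-1216\right) 766 + \left(-89856 + 971 \left(-12\right)\right) = -931456 - 101508 = -1032964$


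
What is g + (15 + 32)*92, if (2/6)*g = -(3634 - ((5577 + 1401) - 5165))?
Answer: -1139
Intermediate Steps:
g = -5463 (g = 3*(-(3634 - ((5577 + 1401) - 5165))) = 3*(-(3634 - (6978 - 5165))) = 3*(-(3634 - 1*1813)) = 3*(-(3634 - 1813)) = 3*(-1*1821) = 3*(-1821) = -5463)
g + (15 + 32)*92 = -5463 + (15 + 32)*92 = -5463 + 47*92 = -5463 + 4324 = -1139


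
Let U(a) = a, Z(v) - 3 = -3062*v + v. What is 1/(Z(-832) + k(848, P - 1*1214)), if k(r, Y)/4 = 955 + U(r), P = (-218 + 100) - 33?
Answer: 1/2553967 ≈ 3.9155e-7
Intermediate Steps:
Z(v) = 3 - 3061*v (Z(v) = 3 + (-3062*v + v) = 3 - 3061*v)
P = -151 (P = -118 - 33 = -151)
k(r, Y) = 3820 + 4*r (k(r, Y) = 4*(955 + r) = 3820 + 4*r)
1/(Z(-832) + k(848, P - 1*1214)) = 1/((3 - 3061*(-832)) + (3820 + 4*848)) = 1/((3 + 2546752) + (3820 + 3392)) = 1/(2546755 + 7212) = 1/2553967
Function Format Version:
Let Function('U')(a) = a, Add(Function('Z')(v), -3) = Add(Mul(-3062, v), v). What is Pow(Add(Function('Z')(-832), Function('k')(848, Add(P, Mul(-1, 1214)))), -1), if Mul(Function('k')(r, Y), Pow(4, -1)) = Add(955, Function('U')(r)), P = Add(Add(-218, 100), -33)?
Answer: Rational(1, 2553967) ≈ 3.9155e-7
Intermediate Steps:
Function('Z')(v) = Add(3, Mul(-3061, v)) (Function('Z')(v) = Add(3, Add(Mul(-3062, v), v)) = Add(3, Mul(-3061, v)))
P = -151 (P = Add(-118, -33) = -151)
Function('k')(r, Y) = Add(3820, Mul(4, r)) (Function('k')(r, Y) = Mul(4, Add(955, r)) = Add(3820, Mul(4, r)))
Pow(Add(Function('Z')(-832), Function('k')(848, Add(P, Mul(-1, 1214)))), -1) = Pow(Add(Add(3, Mul(-3061, -832)), Add(3820, Mul(4, 848))), -1) = Pow(Add(Add(3, 2546752), Add(3820, 3392)), -1) = Pow(Add(2546755, 7212), -1) = Pow(2553967, -1) = Rational(1, 2553967)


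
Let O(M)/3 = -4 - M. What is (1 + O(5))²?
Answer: 676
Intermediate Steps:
O(M) = -12 - 3*M (O(M) = 3*(-4 - M) = -12 - 3*M)
(1 + O(5))² = (1 + (-12 - 3*5))² = (1 + (-12 - 15))² = (1 - 27)² = (-26)² = 676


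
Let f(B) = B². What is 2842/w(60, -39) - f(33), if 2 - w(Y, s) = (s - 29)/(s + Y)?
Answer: -30054/55 ≈ -546.44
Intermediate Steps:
w(Y, s) = 2 - (-29 + s)/(Y + s) (w(Y, s) = 2 - (s - 29)/(s + Y) = 2 - (-29 + s)/(Y + s))
2842/w(60, -39) - f(33) = 2842/(((29 - 39 + 2*60)/(60 - 39))) - 1*33² = 2842/(((29 - 39 + 120)/21)) - 1*1089 = 2842/(((1/21)*110)) - 1089 = 2842/(110/21) - 1089 = 2842*(21/110) - 1089 = 29841/55 - 1089 = -30054/55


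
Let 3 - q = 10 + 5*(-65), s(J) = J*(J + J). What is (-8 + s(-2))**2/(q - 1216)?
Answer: 0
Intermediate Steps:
s(J) = 2*J**2 (s(J) = J*(2*J) = 2*J**2)
q = 318 (q = 3 - (10 + 5*(-65)) = 3 - (10 - 325) = 3 - 1*(-315) = 3 + 315 = 318)
(-8 + s(-2))**2/(q - 1216) = (-8 + 2*(-2)**2)**2/(318 - 1216) = (-8 + 2*4)**2/(-898) = -(-8 + 8)**2/898 = -1/898*0**2 = -1/898*0 = 0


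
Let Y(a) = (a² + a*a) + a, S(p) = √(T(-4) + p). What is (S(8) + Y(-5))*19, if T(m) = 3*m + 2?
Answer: 855 + 19*I*√2 ≈ 855.0 + 26.87*I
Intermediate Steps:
T(m) = 2 + 3*m
S(p) = √(-10 + p) (S(p) = √((2 + 3*(-4)) + p) = √((2 - 12) + p) = √(-10 + p))
Y(a) = a + 2*a² (Y(a) = (a² + a²) + a = 2*a² + a = a + 2*a²)
(S(8) + Y(-5))*19 = (√(-10 + 8) - 5*(1 + 2*(-5)))*19 = (√(-2) - 5*(1 - 10))*19 = (I*√2 - 5*(-9))*19 = (I*√2 + 45)*19 = (45 + I*√2)*19 = 855 + 19*I*√2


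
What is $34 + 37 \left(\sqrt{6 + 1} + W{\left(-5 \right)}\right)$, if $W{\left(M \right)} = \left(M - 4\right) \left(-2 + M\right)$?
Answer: $2365 + 37 \sqrt{7} \approx 2462.9$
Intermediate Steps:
$W{\left(M \right)} = \left(-4 + M\right) \left(-2 + M\right)$
$34 + 37 \left(\sqrt{6 + 1} + W{\left(-5 \right)}\right) = 34 + 37 \left(\sqrt{6 + 1} + \left(8 + \left(-5\right)^{2} - -30\right)\right) = 34 + 37 \left(\sqrt{7} + \left(8 + 25 + 30\right)\right) = 34 + 37 \left(\sqrt{7} + 63\right) = 34 + 37 \left(63 + \sqrt{7}\right) = 34 + \left(2331 + 37 \sqrt{7}\right) = 2365 + 37 \sqrt{7}$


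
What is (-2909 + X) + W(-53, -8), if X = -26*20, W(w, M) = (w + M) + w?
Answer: -3543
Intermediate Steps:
W(w, M) = M + 2*w (W(w, M) = (M + w) + w = M + 2*w)
X = -520
(-2909 + X) + W(-53, -8) = (-2909 - 520) + (-8 + 2*(-53)) = -3429 + (-8 - 106) = -3429 - 114 = -3543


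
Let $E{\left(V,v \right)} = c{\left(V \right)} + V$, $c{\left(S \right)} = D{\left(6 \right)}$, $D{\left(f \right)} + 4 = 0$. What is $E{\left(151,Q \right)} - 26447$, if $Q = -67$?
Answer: $-26300$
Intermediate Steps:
$D{\left(f \right)} = -4$ ($D{\left(f \right)} = -4 + 0 = -4$)
$c{\left(S \right)} = -4$
$E{\left(V,v \right)} = -4 + V$
$E{\left(151,Q \right)} - 26447 = \left(-4 + 151\right) - 26447 = 147 - 26447 = -26300$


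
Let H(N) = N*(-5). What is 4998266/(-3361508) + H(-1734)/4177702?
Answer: -5213030397593/3510844673654 ≈ -1.4848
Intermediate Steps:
H(N) = -5*N
4998266/(-3361508) + H(-1734)/4177702 = 4998266/(-3361508) - 5*(-1734)/4177702 = 4998266*(-1/3361508) + 8670*(1/4177702) = -2499133/1680754 + 4335/2088851 = -5213030397593/3510844673654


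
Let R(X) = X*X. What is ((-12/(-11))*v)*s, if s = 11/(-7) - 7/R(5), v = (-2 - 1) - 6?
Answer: 34992/1925 ≈ 18.178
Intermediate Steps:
R(X) = X²
v = -9 (v = -3 - 6 = -9)
s = -324/175 (s = 11/(-7) - 7/(5²) = 11*(-⅐) - 7/25 = -11/7 - 7*1/25 = -11/7 - 7/25 = -324/175 ≈ -1.8514)
((-12/(-11))*v)*s = (-12/(-11)*(-9))*(-324/175) = (-12*(-1/11)*(-9))*(-324/175) = ((12/11)*(-9))*(-324/175) = -108/11*(-324/175) = 34992/1925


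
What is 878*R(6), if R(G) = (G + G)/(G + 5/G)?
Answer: 63216/41 ≈ 1541.9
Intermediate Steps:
R(G) = 2*G/(G + 5/G) (R(G) = (2*G)/(G + 5/G) = 2*G/(G + 5/G))
878*R(6) = 878*(2*6**2/(5 + 6**2)) = 878*(2*36/(5 + 36)) = 878*(2*36/41) = 878*(2*36*(1/41)) = 878*(72/41) = 63216/41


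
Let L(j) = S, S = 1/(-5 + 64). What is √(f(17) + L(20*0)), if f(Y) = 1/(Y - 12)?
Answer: 8*√295/295 ≈ 0.46578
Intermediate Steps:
f(Y) = 1/(-12 + Y)
S = 1/59 ≈ 0.016949
L(j) = 1/59
√(f(17) + L(20*0)) = √(1/(-12 + 17) + 1/59) = √(1/5 + 1/59) = √(⅕ + 1/59) = √(64/295) = 8*√295/295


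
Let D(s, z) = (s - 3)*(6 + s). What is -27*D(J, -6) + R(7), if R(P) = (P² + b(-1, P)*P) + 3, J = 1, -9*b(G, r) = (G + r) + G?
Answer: 3835/9 ≈ 426.11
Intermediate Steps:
b(G, r) = -2*G/9 - r/9 (b(G, r) = -((G + r) + G)/9 = -(r + 2*G)/9 = -2*G/9 - r/9)
R(P) = 3 + P² + P*(2/9 - P/9) (R(P) = (P² + (-2/9*(-1) - P/9)*P) + 3 = (P² + (2/9 - P/9)*P) + 3 = (P² + P*(2/9 - P/9)) + 3 = 3 + P² + P*(2/9 - P/9))
D(s, z) = (-3 + s)*(6 + s)
-27*D(J, -6) + R(7) = -27*(-18 + 1² + 3*1) + (3 + (2/9)*7 + (8/9)*7²) = -27*(-18 + 1 + 3) + (3 + 14/9 + (8/9)*49) = -27*(-14) + (3 + 14/9 + 392/9) = 378 + 433/9 = 3835/9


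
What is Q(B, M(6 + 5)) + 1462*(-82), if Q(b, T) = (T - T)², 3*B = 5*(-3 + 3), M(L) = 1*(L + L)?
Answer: -119884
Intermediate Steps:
M(L) = 2*L (M(L) = 1*(2*L) = 2*L)
B = 0 (B = (5*(-3 + 3))/3 = (5*0)/3 = (⅓)*0 = 0)
Q(b, T) = 0 (Q(b, T) = 0² = 0)
Q(B, M(6 + 5)) + 1462*(-82) = 0 + 1462*(-82) = 0 - 119884 = -119884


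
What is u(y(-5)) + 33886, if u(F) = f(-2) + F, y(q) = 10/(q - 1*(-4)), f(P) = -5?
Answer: 33871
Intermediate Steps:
y(q) = 10/(4 + q) (y(q) = 10/(q + 4) = 10/(4 + q))
u(F) = -5 + F
u(y(-5)) + 33886 = (-5 + 10/(4 - 5)) + 33886 = (-5 + 10/(-1)) + 33886 = (-5 + 10*(-1)) + 33886 = (-5 - 10) + 33886 = -15 + 33886 = 33871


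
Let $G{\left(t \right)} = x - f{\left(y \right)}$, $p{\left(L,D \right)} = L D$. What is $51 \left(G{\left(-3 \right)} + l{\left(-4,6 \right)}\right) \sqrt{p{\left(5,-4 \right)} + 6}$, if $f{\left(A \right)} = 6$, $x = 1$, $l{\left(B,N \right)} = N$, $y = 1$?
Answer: $51 i \sqrt{14} \approx 190.82 i$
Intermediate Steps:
$p{\left(L,D \right)} = D L$
$G{\left(t \right)} = -5$ ($G{\left(t \right)} = 1 - 6 = -5$)
$51 \left(G{\left(-3 \right)} + l{\left(-4,6 \right)}\right) \sqrt{p{\left(5,-4 \right)} + 6} = 51 \left(-5 + 6\right) \sqrt{\left(-4\right) 5 + 6} = 51 \cdot 1 \sqrt{-20 + 6} = 51 \cdot 1 \sqrt{-14} = 51 \cdot 1 i \sqrt{14} = 51 i \sqrt{14}$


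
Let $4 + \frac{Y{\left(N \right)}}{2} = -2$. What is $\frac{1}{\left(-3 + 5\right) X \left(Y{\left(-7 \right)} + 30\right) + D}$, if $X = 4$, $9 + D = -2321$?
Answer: $- \frac{1}{2186} \approx -0.00045746$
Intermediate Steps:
$D = -2330$ ($D = -9 - 2321 = -2330$)
$Y{\left(N \right)} = -12$ ($Y{\left(N \right)} = -8 + 2 \left(-2\right) = -8 - 4 = -12$)
$\frac{1}{\left(-3 + 5\right) X \left(Y{\left(-7 \right)} + 30\right) + D} = \frac{1}{\left(-3 + 5\right) 4 \left(-12 + 30\right) - 2330} = \frac{1}{2 \cdot 4 \cdot 18 - 2330} = \frac{1}{8 \cdot 18 - 2330} = \frac{1}{144 - 2330} = \frac{1}{-2186} = - \frac{1}{2186}$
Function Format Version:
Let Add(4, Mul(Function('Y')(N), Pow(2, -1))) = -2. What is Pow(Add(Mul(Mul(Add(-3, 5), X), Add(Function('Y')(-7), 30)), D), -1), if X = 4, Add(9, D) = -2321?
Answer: Rational(-1, 2186) ≈ -0.00045746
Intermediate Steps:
D = -2330 (D = Add(-9, -2321) = -2330)
Function('Y')(N) = -12 (Function('Y')(N) = Add(-8, Mul(2, -2)) = Add(-8, -4) = -12)
Pow(Add(Mul(Mul(Add(-3, 5), X), Add(Function('Y')(-7), 30)), D), -1) = Pow(Add(Mul(Mul(Add(-3, 5), 4), Add(-12, 30)), -2330), -1) = Pow(Add(Mul(Mul(2, 4), 18), -2330), -1) = Pow(Add(Mul(8, 18), -2330), -1) = Pow(Add(144, -2330), -1) = Pow(-2186, -1) = Rational(-1, 2186)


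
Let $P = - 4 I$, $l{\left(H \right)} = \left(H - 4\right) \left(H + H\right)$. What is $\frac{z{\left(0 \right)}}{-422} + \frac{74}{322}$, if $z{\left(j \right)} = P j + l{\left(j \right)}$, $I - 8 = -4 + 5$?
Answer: $\frac{37}{161} \approx 0.22981$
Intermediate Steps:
$I = 9$ ($I = 8 + \left(-4 + 5\right) = 8 + 1 = 9$)
$l{\left(H \right)} = 2 H \left(-4 + H\right)$ ($l{\left(H \right)} = \left(-4 + H\right) 2 H = 2 H \left(-4 + H\right)$)
$P = -36$ ($P = \left(-4\right) 9 = -36$)
$z{\left(j \right)} = - 36 j + 2 j \left(-4 + j\right)$
$\frac{z{\left(0 \right)}}{-422} + \frac{74}{322} = \frac{2 \cdot 0 \left(-22 + 0\right)}{-422} + \frac{74}{322} = 2 \cdot 0 \left(-22\right) \left(- \frac{1}{422}\right) + 74 \cdot \frac{1}{322} = 0 \left(- \frac{1}{422}\right) + \frac{37}{161} = 0 + \frac{37}{161} = \frac{37}{161}$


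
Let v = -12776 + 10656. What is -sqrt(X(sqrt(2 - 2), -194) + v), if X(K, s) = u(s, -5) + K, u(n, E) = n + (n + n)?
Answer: -I*sqrt(2702) ≈ -51.981*I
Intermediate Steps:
v = -2120
u(n, E) = 3*n (u(n, E) = n + 2*n = 3*n)
X(K, s) = K + 3*s (X(K, s) = 3*s + K = K + 3*s)
-sqrt(X(sqrt(2 - 2), -194) + v) = -sqrt((sqrt(2 - 2) + 3*(-194)) - 2120) = -sqrt((sqrt(0) - 582) - 2120) = -sqrt((0 - 582) - 2120) = -sqrt(-582 - 2120) = -sqrt(-2702) = -I*sqrt(2702)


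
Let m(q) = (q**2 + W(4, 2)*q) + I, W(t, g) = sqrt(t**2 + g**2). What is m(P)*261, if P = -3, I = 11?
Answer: 5220 - 1566*sqrt(5) ≈ 1718.3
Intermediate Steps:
W(t, g) = sqrt(g**2 + t**2)
m(q) = 11 + q**2 + 2*q*sqrt(5) (m(q) = (q**2 + sqrt(2**2 + 4**2)*q) + 11 = (q**2 + sqrt(4 + 16)*q) + 11 = (q**2 + sqrt(20)*q) + 11 = (q**2 + (2*sqrt(5))*q) + 11 = (q**2 + 2*q*sqrt(5)) + 11 = 11 + q**2 + 2*q*sqrt(5))
m(P)*261 = (11 + (-3)**2 + 2*(-3)*sqrt(5))*261 = (11 + 9 - 6*sqrt(5))*261 = (20 - 6*sqrt(5))*261 = 5220 - 1566*sqrt(5)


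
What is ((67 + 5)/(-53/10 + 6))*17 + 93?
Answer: 12891/7 ≈ 1841.6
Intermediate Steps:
((67 + 5)/(-53/10 + 6))*17 + 93 = (72/(-53*⅒ + 6))*17 + 93 = (72/(-53/10 + 6))*17 + 93 = (72/(7/10))*17 + 93 = (72*(10/7))*17 + 93 = (720/7)*17 + 93 = 12240/7 + 93 = 12891/7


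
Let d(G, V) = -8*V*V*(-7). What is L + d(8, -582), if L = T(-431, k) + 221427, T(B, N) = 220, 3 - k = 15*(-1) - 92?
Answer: 19190191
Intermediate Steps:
k = 110 (k = 3 - (15*(-1) - 92) = 3 - (-15 - 92) = 3 - 1*(-107) = 3 + 107 = 110)
d(G, V) = 56*V² (d(G, V) = -8*V²*(-7) = 56*V²)
L = 221647 (L = 220 + 221427 = 221647)
L + d(8, -582) = 221647 + 56*(-582)² = 221647 + 56*338724 = 221647 + 18968544 = 19190191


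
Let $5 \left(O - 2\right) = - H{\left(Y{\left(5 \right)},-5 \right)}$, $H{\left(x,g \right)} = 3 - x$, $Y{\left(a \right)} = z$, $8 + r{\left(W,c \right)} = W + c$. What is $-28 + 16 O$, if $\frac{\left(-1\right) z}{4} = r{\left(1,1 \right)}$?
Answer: $\frac{356}{5} \approx 71.2$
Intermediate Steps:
$r{\left(W,c \right)} = -8 + W + c$ ($r{\left(W,c \right)} = -8 + \left(W + c\right) = -8 + W + c$)
$z = 24$ ($z = - 4 \left(-8 + 1 + 1\right) = \left(-4\right) \left(-6\right) = 24$)
$Y{\left(a \right)} = 24$
$O = \frac{31}{5}$ ($O = 2 + \frac{\left(-1\right) \left(3 - 24\right)}{5} = 2 + \frac{\left(-1\right) \left(-21\right)}{5} = 2 + \frac{1}{5} \cdot 21 = 2 + \frac{21}{5} = \frac{31}{5} \approx 6.2$)
$-28 + 16 O = -28 + 16 \cdot \frac{31}{5} = -28 + \frac{496}{5} = \frac{356}{5}$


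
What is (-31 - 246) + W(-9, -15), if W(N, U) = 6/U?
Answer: -1387/5 ≈ -277.40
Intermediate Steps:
(-31 - 246) + W(-9, -15) = (-31 - 246) + 6/(-15) = -277 + 6*(-1/15) = -277 - ⅖ = -1387/5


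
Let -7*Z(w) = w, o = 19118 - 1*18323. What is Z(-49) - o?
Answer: -788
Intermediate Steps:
o = 795 (o = 19118 - 18323 = 795)
Z(w) = -w/7
Z(-49) - o = -⅐*(-49) - 1*795 = 7 - 795 = -788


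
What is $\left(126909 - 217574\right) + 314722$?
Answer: $224057$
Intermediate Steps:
$\left(126909 - 217574\right) + 314722 = -90665 + 314722 = 224057$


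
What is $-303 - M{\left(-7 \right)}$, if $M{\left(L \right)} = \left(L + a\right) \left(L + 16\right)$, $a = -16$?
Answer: $-96$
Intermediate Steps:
$M{\left(L \right)} = \left(-16 + L\right) \left(16 + L\right)$ ($M{\left(L \right)} = \left(L - 16\right) \left(L + 16\right) = \left(-16 + L\right) \left(16 + L\right)$)
$-303 - M{\left(-7 \right)} = -303 - \left(-256 + \left(-7\right)^{2}\right) = -303 - \left(-256 + 49\right) = -303 - -207 = -303 + 207 = -96$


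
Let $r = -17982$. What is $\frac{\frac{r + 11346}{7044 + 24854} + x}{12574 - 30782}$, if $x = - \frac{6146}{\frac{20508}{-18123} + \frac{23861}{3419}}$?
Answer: $\frac{506244024476393}{8768030076853416} \approx 0.057737$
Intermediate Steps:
$x = - \frac{126940584134}{120772017}$ ($x = - \frac{6146}{20508 \left(- \frac{1}{18123}\right) + 23861 \cdot \frac{1}{3419}} = - \frac{6146}{- \frac{6836}{6041} + \frac{23861}{3419}} = - \frac{6146}{\frac{120772017}{20654179}} = \left(-6146\right) \frac{20654179}{120772017} = - \frac{126940584134}{120772017} \approx -1051.1$)
$\frac{\frac{r + 11346}{7044 + 24854} + x}{12574 - 30782} = \frac{\frac{-17982 + 11346}{7044 + 24854} - \frac{126940584134}{120772017}}{12574 - 30782} = \frac{- \frac{6636}{31898} - \frac{126940584134}{120772017}}{-18208} = \left(\left(-6636\right) \frac{1}{31898} - \frac{126940584134}{120772017}\right) \left(- \frac{1}{18208}\right) = \left(- \frac{3318}{15949} - \frac{126940584134}{120772017}\right) \left(- \frac{1}{18208}\right) = \left(- \frac{2024976097905572}{1926192899133}\right) \left(- \frac{1}{18208}\right) = \frac{506244024476393}{8768030076853416}$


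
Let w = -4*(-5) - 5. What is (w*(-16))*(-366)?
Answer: 87840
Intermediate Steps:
w = 15 (w = 20 - 5 = 15)
(w*(-16))*(-366) = (15*(-16))*(-366) = -240*(-366) = 87840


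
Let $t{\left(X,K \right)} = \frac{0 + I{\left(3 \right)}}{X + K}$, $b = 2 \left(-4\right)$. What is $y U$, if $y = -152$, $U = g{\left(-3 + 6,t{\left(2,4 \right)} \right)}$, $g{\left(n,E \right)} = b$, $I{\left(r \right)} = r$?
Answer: $1216$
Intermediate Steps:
$b = -8$
$t{\left(X,K \right)} = \frac{3}{K + X}$ ($t{\left(X,K \right)} = \frac{0 + 3}{X + K} = \frac{3}{K + X}$)
$g{\left(n,E \right)} = -8$
$U = -8$
$y U = \left(-152\right) \left(-8\right) = 1216$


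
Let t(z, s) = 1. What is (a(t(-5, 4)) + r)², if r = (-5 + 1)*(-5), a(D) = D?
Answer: 441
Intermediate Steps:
r = 20 (r = -4*(-5) = 20)
(a(t(-5, 4)) + r)² = (1 + 20)² = 21² = 441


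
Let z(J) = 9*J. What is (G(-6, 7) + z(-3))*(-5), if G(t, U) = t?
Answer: 165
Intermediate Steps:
(G(-6, 7) + z(-3))*(-5) = (-6 + 9*(-3))*(-5) = (-6 - 27)*(-5) = -33*(-5) = 165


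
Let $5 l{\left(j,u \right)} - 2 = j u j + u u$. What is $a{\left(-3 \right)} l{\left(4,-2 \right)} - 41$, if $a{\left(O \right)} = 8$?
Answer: $- \frac{413}{5} \approx -82.6$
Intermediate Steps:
$l{\left(j,u \right)} = \frac{2}{5} + \frac{u^{2}}{5} + \frac{u j^{2}}{5}$ ($l{\left(j,u \right)} = \frac{2}{5} + \frac{j u j + u u}{5} = \frac{2}{5} + \frac{u j^{2} + u^{2}}{5} = \frac{2}{5} + \frac{u^{2} + u j^{2}}{5} = \frac{2}{5} + \left(\frac{u^{2}}{5} + \frac{u j^{2}}{5}\right) = \frac{2}{5} + \frac{u^{2}}{5} + \frac{u j^{2}}{5}$)
$a{\left(-3 \right)} l{\left(4,-2 \right)} - 41 = 8 \left(\frac{2}{5} + \frac{\left(-2\right)^{2}}{5} + \frac{1}{5} \left(-2\right) 4^{2}\right) - 41 = 8 \left(\frac{2}{5} + \frac{1}{5} \cdot 4 + \frac{1}{5} \left(-2\right) 16\right) - 41 = 8 \left(\frac{2}{5} + \frac{4}{5} - \frac{32}{5}\right) - 41 = 8 \left(- \frac{26}{5}\right) - 41 = - \frac{208}{5} - 41 = - \frac{413}{5}$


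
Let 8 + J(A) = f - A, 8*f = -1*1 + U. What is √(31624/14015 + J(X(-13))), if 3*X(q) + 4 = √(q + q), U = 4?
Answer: √(-114134432010 - 9428170800*I*√26)/168180 ≈ 0.41434 - 2.0511*I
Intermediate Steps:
f = 3/8 (f = (-1*1 + 4)/8 = (-1 + 4)/8 = (⅛)*3 = 3/8 ≈ 0.37500)
X(q) = -4/3 + √2*√q/3 (X(q) = -4/3 + √(q + q)/3 = -4/3 + √(2*q)/3 = -4/3 + (√2*√q)/3 = -4/3 + √2*√q/3)
J(A) = -61/8 - A (J(A) = -8 + (3/8 - A) = -61/8 - A)
√(31624/14015 + J(X(-13))) = √(31624/14015 + (-61/8 - (-4/3 + √2*√(-13)/3))) = √(31624*(1/14015) + (-61/8 - (-4/3 + √2*(I*√13)/3))) = √(31624/14015 + (-61/8 - (-4/3 + I*√26/3))) = √(31624/14015 + (-61/8 + (4/3 - I*√26/3))) = √(31624/14015 + (-151/24 - I*√26/3)) = √(-1357289/336360 - I*√26/3)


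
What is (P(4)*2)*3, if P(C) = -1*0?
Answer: 0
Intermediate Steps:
P(C) = 0
(P(4)*2)*3 = (0*2)*3 = 0*3 = 0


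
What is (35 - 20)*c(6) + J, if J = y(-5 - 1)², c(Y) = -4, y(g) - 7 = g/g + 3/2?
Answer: 121/4 ≈ 30.250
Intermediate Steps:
y(g) = 19/2 (y(g) = 7 + (g/g + 3/2) = 7 + (1 + 3*(½)) = 7 + (1 + 3/2) = 7 + 5/2 = 19/2)
J = 361/4 (J = (19/2)² = 361/4 ≈ 90.250)
(35 - 20)*c(6) + J = (35 - 20)*(-4) + 361/4 = 15*(-4) + 361/4 = -60 + 361/4 = 121/4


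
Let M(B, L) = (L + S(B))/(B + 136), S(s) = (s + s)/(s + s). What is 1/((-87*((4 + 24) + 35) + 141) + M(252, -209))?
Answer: -97/518032 ≈ -0.00018725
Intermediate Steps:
S(s) = 1 (S(s) = (2*s)/((2*s)) = (2*s)*(1/(2*s)) = 1)
M(B, L) = (1 + L)/(136 + B) (M(B, L) = (L + 1)/(B + 136) = (1 + L)/(136 + B))
1/((-87*((4 + 24) + 35) + 141) + M(252, -209)) = 1/((-87*((4 + 24) + 35) + 141) + (1 - 209)/(136 + 252)) = 1/((-87*(28 + 35) + 141) - 208/388) = 1/((-87*63 + 141) + (1/388)*(-208)) = 1/((-5481 + 141) - 52/97) = 1/(-5340 - 52/97) = 1/(-518032/97) = -97/518032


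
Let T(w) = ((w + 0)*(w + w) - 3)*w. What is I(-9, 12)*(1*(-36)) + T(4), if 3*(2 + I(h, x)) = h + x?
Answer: 152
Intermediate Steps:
I(h, x) = -2 + h/3 + x/3 (I(h, x) = -2 + (h + x)/3 = -2 + (h/3 + x/3) = -2 + h/3 + x/3)
T(w) = w*(-3 + 2*w²) (T(w) = (w*(2*w) - 3)*w = (2*w² - 3)*w = (-3 + 2*w²)*w = w*(-3 + 2*w²))
I(-9, 12)*(1*(-36)) + T(4) = (-2 + (⅓)*(-9) + (⅓)*12)*(1*(-36)) + 4*(-3 + 2*4²) = (-2 - 3 + 4)*(-36) + 4*(-3 + 2*16) = -1*(-36) + 4*(-3 + 32) = 36 + 4*29 = 36 + 116 = 152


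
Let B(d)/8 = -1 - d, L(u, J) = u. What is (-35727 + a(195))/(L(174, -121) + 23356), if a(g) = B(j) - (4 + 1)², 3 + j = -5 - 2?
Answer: -3568/2353 ≈ -1.5164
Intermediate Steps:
j = -10 (j = -3 + (-5 - 2) = -3 - 7 = -10)
B(d) = -8 - 8*d (B(d) = 8*(-1 - d) = -8 - 8*d)
a(g) = 47 (a(g) = (-8 - 8*(-10)) - (4 + 1)² = (-8 + 80) - 1*5² = 72 - 1*25 = 72 - 25 = 47)
(-35727 + a(195))/(L(174, -121) + 23356) = (-35727 + 47)/(174 + 23356) = -35680/23530 = -35680*1/23530 = -3568/2353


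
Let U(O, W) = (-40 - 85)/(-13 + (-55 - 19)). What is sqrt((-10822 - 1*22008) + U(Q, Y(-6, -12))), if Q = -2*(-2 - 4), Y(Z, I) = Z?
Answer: I*sqrt(248479395)/87 ≈ 181.19*I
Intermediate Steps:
Q = 12 (Q = -2*(-6) = 12)
U(O, W) = 125/87 (U(O, W) = -125/(-13 - 74) = -125/(-87) = -125*(-1/87) = 125/87)
sqrt((-10822 - 1*22008) + U(Q, Y(-6, -12))) = sqrt((-10822 - 1*22008) + 125/87) = sqrt((-10822 - 22008) + 125/87) = sqrt(-32830 + 125/87) = sqrt(-2856085/87) = I*sqrt(248479395)/87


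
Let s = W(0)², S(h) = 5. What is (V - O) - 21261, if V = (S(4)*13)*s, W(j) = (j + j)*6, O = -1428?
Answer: -19833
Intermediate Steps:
W(j) = 12*j (W(j) = (2*j)*6 = 12*j)
s = 0 (s = (12*0)² = 0² = 0)
V = 0 (V = (5*13)*0 = 65*0 = 0)
(V - O) - 21261 = (0 - 1*(-1428)) - 21261 = (0 + 1428) - 21261 = 1428 - 21261 = -19833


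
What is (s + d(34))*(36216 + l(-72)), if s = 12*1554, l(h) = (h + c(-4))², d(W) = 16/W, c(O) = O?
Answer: 13312471808/17 ≈ 7.8309e+8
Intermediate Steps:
l(h) = (-4 + h)² (l(h) = (h - 4)² = (-4 + h)²)
s = 18648
(s + d(34))*(36216 + l(-72)) = (18648 + 16/34)*(36216 + (-4 - 72)²) = (18648 + 16*(1/34))*(36216 + (-76)²) = (18648 + 8/17)*(36216 + 5776) = (317024/17)*41992 = 13312471808/17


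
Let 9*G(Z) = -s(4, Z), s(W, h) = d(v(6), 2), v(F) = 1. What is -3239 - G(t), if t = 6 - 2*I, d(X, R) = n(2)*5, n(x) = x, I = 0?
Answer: -29141/9 ≈ -3237.9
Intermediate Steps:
d(X, R) = 10 (d(X, R) = 2*5 = 10)
s(W, h) = 10
t = 6 (t = 6 - 2*0 = 6 + 0 = 6)
G(Z) = -10/9 (G(Z) = (-1*10)/9 = (⅑)*(-10) = -10/9)
-3239 - G(t) = -3239 - 1*(-10/9) = -3239 + 10/9 = -29141/9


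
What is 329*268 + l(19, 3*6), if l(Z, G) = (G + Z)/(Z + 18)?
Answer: 88173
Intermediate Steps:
l(Z, G) = (G + Z)/(18 + Z)
329*268 + l(19, 3*6) = 329*268 + (3*6 + 19)/(18 + 19) = 88172 + (18 + 19)/37 = 88172 + (1/37)*37 = 88172 + 1 = 88173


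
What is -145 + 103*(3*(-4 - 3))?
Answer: -2308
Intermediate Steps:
-145 + 103*(3*(-4 - 3)) = -145 + 103*(3*(-7)) = -145 + 103*(-21) = -145 - 2163 = -2308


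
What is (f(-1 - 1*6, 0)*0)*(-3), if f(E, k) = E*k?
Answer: 0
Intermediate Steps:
(f(-1 - 1*6, 0)*0)*(-3) = (((-1 - 1*6)*0)*0)*(-3) = (((-1 - 6)*0)*0)*(-3) = (-7*0*0)*(-3) = (0*0)*(-3) = 0*(-3) = 0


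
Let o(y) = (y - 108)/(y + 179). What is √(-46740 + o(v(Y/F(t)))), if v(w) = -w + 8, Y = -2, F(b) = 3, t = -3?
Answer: 37*I*√10821986/563 ≈ 216.2*I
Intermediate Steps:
v(w) = 8 - w
o(y) = (-108 + y)/(179 + y)
√(-46740 + o(v(Y/F(t)))) = √(-46740 + (-108 + (8 - (-2)/3))/(179 + (8 - (-2)/3))) = √(-46740 + (-108 + (8 - 1*(-⅔)))/(179 + (8 - 1*(-⅔)))) = √(-46740 + (-108 + (8 + ⅔))/(179 + (8 + ⅔))) = √(-46740 + (-108 + 26/3)/(179 + 26/3)) = √(-46740 - 298/3/(563/3)) = √(-46740 + (3/563)*(-298/3)) = √(-46740 - 298/563) = √(-26314918/563) = 37*I*√10821986/563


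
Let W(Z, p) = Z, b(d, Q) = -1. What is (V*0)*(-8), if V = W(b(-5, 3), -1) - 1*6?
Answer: 0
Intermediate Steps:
V = -7 (V = -1 - 1*6 = -1 - 6 = -7)
(V*0)*(-8) = -7*0*(-8) = 0*(-8) = 0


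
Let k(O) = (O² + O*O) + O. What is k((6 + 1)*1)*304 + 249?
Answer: 32169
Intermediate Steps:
k(O) = O + 2*O² (k(O) = (O² + O²) + O = 2*O² + O = O + 2*O²)
k((6 + 1)*1)*304 + 249 = (((6 + 1)*1)*(1 + 2*((6 + 1)*1)))*304 + 249 = ((7*1)*(1 + 2*(7*1)))*304 + 249 = (7*(1 + 2*7))*304 + 249 = (7*(1 + 14))*304 + 249 = (7*15)*304 + 249 = 105*304 + 249 = 31920 + 249 = 32169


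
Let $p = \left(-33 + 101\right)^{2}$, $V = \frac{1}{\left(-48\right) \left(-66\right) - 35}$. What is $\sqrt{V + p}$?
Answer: $\frac{\sqrt{45387749069}}{3133} \approx 68.0$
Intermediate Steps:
$V = \frac{1}{3133}$ ($V = \frac{1}{3168 - 35} = \frac{1}{3133} \approx 0.00031918$)
$p = 4624$ ($p = 68^{2} = 4624$)
$\sqrt{V + p} = \sqrt{\frac{1}{3133} + 4624} = \sqrt{\frac{14486993}{3133}} = \frac{\sqrt{45387749069}}{3133}$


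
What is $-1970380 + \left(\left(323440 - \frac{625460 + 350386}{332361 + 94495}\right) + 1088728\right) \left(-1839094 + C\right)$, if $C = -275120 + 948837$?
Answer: $- \frac{351240041852528477}{213428} \approx -1.6457 \cdot 10^{12}$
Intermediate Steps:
$C = 673717$
$-1970380 + \left(\left(323440 - \frac{625460 + 350386}{332361 + 94495}\right) + 1088728\right) \left(-1839094 + C\right) = -1970380 + \left(\left(323440 - \frac{625460 + 350386}{332361 + 94495}\right) + 1088728\right) \left(-1839094 + 673717\right) = -1970380 + \left(\left(323440 - \frac{975846}{426856}\right) + 1088728\right) \left(-1165377\right) = -1970380 + \left(\left(323440 - 975846 \cdot \frac{1}{426856}\right) + 1088728\right) \left(-1165377\right) = -1970380 + \left(\left(323440 - \frac{487923}{213428}\right) + 1088728\right) \left(-1165377\right) = -1970380 + \left(\frac{69030664397}{213428} + 1088728\right) \left(-1165377\right) = -1970380 + \frac{301395703981}{213428} \left(-1165377\right) = -1970380 - \frac{351239621318265837}{213428} = - \frac{351240041852528477}{213428}$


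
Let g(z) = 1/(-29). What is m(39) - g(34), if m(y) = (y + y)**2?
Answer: 176437/29 ≈ 6084.0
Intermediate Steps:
g(z) = -1/29
m(y) = 4*y**2 (m(y) = (2*y)**2 = 4*y**2)
m(39) - g(34) = 4*39**2 - 1*(-1/29) = 4*1521 + 1/29 = 6084 + 1/29 = 176437/29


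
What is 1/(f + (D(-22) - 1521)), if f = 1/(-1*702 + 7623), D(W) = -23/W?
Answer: -152262/231431297 ≈ -0.00065791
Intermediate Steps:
f = 1/6921 (f = 1/(-702 + 7623) = 1/6921 ≈ 0.00014449)
1/(f + (D(-22) - 1521)) = 1/(1/6921 + (-23/(-22) - 1521)) = 1/(1/6921 + (-23*(-1/22) - 1521)) = 1/(1/6921 + (23/22 - 1521)) = 1/(1/6921 - 33439/22) = 1/(-231431297/152262) = -152262/231431297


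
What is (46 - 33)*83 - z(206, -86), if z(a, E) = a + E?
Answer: 959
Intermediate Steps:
z(a, E) = E + a
(46 - 33)*83 - z(206, -86) = (46 - 33)*83 - (-86 + 206) = 13*83 - 1*120 = 1079 - 120 = 959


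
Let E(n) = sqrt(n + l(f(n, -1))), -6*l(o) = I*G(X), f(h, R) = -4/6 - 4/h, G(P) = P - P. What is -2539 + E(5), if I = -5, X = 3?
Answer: -2539 + sqrt(5) ≈ -2536.8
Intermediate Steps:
G(P) = 0
f(h, R) = -2/3 - 4/h (f(h, R) = -4*1/6 - 4/h = -2/3 - 4/h)
l(o) = 0 (l(o) = -(-5)*0/6 = -1/6*0 = 0)
E(n) = sqrt(n) (E(n) = sqrt(n + 0) = sqrt(n))
-2539 + E(5) = -2539 + sqrt(5)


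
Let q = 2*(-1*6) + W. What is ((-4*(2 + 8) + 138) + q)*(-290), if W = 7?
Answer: -26970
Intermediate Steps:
q = -5 (q = 2*(-1*6) + 7 = 2*(-6) + 7 = -12 + 7 = -5)
((-4*(2 + 8) + 138) + q)*(-290) = ((-4*(2 + 8) + 138) - 5)*(-290) = ((-4*10 + 138) - 5)*(-290) = ((-40 + 138) - 5)*(-290) = (98 - 5)*(-290) = 93*(-290) = -26970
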